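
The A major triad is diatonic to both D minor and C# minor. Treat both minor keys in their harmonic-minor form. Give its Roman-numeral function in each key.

The scale of D minor (harmonic minor) is D E F G A Bb C#; A is degree 5, and the triad built there (A-C#-E) is major, so it is V.
The scale of C# minor (harmonic minor) is C# D# E F# G# A B#; A is degree 6, and the triad built there (A-C#-E) is major, so it is VI.

V in D minor; VI in C# minor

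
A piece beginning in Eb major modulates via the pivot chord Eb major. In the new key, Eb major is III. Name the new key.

The numeral III denotes a major triad on scale degree 3. With Eb on degree 3, the tonic of the new key is C.
Degree 3 carries a major triad in natural-minor keys, so the destination is C minor.
Check: the diatonic triads of C minor (natural minor) are Cm (i), Ddim (ii°), Eb (III), Fm (iv), Gm (v), Ab (VI), Bb (VII) — Eb major is indeed III.

C minor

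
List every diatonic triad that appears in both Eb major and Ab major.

Eb, Fm, Ab, Cm

Triads in Eb major: Eb (I), Fm (ii), Gm (iii), Ab (IV), Bb (V), Cm (vi), Ddim (vii°).
Triads in Ab major: Ab (I), Bbm (ii), Cm (iii), Db (IV), Eb (V), Fm (vi), Gdim (vii°).
Shared triads with their functions: Eb (I in Eb major, V in Ab major); Fm (ii in Eb major, vi in Ab major); Ab (IV in Eb major, I in Ab major); Cm (vi in Eb major, iii in Ab major).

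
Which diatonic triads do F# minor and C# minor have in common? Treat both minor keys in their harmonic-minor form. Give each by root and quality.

Triads in F# minor (harmonic minor): F# minor (i), G# diminished (ii°), A augmented (III+), B minor (iv), C# major (V), D major (VI), E# diminished (vii°).
Triads in C# minor (harmonic minor): C# minor (i), D# diminished (ii°), E augmented (III+), F# minor (iv), G# major (V), A major (VI), B# diminished (vii°).
Shared triads with their functions: F# minor (i in F# minor, iv in C# minor).

F#m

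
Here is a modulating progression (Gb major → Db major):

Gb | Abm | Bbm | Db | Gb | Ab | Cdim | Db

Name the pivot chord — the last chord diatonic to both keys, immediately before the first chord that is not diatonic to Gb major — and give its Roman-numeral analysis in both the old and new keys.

Gb — I in Gb major, IV in Db major

Chords diatonic to Gb major: Gb, Abm, Bbm, Cb, Db, Ebm, Fdim.
Reading the progression, the first chord not in that set is Ab, so the modulation leaves Gb major there.
The chord immediately before Ab is Gb, which is diatonic to both keys: I in Gb major and IV in Db major.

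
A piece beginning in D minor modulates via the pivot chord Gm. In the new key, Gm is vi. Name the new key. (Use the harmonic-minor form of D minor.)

B♭ major

The numeral vi denotes a minor triad on scale degree 6. With G on degree 6, the tonic of the new key is B♭.
Degree 6 carries a minor triad in major keys, so the destination is B♭ major.
Check: the diatonic triads of B♭ major are B♭ (I), Cm (ii), Dm (iii), E♭ (IV), F (V), Gm (vi), Adim (vii°) — Gm is indeed vi.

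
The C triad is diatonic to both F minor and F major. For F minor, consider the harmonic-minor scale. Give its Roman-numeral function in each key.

The scale of F minor (harmonic minor) is F G A♭ B♭ C D♭ E; C is degree 5, and the triad built there (C-E-G) is major, so it is V.
The scale of F major is F G A B♭ C D E; C is degree 5, and the triad built there (C-E-G) is major, so it is V.

V in F minor; V in F major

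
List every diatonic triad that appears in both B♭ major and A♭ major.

Cm, E♭

Triads in B♭ major: B♭ (I), Cm (ii), Dm (iii), E♭ (IV), F (V), Gm (vi), Adim (vii°).
Triads in A♭ major: A♭ (I), B♭m (ii), Cm (iii), D♭ (IV), E♭ (V), Fm (vi), Gdim (vii°).
Shared triads with their functions: Cm (ii in B♭ major, iii in A♭ major); E♭ (IV in B♭ major, V in A♭ major).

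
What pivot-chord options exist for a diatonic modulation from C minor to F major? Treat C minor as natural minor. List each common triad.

Triads in C minor (natural minor): C minor (i), D diminished (ii°), Eb major (III), F minor (iv), G minor (v), Ab major (VI), Bb major (VII).
Triads in F major: F major (I), G minor (ii), A minor (iii), Bb major (IV), C major (V), D minor (vi), E diminished (vii°).
Shared triads with their functions: G minor (v in C minor, ii in F major); Bb major (VII in C minor, IV in F major).

Gm, Bb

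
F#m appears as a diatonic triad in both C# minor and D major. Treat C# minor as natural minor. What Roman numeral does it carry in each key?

iv in C# minor; iii in D major

The scale of C# minor (natural minor) is C# D# E F# G# A B; F# is degree 4, and the triad built there (F#-A-C#) is minor, so it is iv.
The scale of D major is D E F# G A B C#; F# is degree 3, and the triad built there (F#-A-C#) is minor, so it is iii.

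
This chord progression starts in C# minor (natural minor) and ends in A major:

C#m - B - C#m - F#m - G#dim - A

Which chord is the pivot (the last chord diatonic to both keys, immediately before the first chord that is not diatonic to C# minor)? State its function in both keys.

Chords diatonic to C# minor: C#m, D#dim, E, F#m, G#m, A, B.
Reading the progression, the first chord not in that set is G#dim, so the modulation leaves C# minor there.
The chord immediately before G#dim is F#m, which is diatonic to both keys: iv in C# minor and vi in A major.

F#m — iv in C# minor, vi in A major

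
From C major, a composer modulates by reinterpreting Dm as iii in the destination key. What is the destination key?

Bb major

The numeral iii denotes a minor triad on scale degree 3. With D on degree 3, the tonic of the new key is Bb.
Degree 3 carries a minor triad in major keys, so the destination is Bb major.
Check: the diatonic triads of Bb major are Bb (I), Cm (ii), Dm (iii), Eb (IV), F (V), Gm (vi), Adim (vii°) — Dm is indeed iii.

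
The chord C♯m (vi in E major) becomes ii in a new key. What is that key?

B major

The numeral ii denotes a minor triad on scale degree 2. With C♯ on degree 2, the tonic of the new key is B.
Degree 2 carries a minor triad in major keys, so the destination is B major.
Check: the diatonic triads of B major are B (I), C♯m (ii), D♯m (iii), E (IV), F♯ (V), G♯m (vi), A♯dim (vii°) — C♯m is indeed ii.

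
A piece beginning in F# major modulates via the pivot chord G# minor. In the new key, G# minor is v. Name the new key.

The numeral v denotes a minor triad on scale degree 5. With G# on degree 5, the tonic of the new key is C#.
Degree 5 carries a minor triad in natural-minor keys, so the destination is C# minor.
Check: the diatonic triads of C# minor (natural minor) are C#m (i), D#dim (ii°), E (III), F#m (iv), G#m (v), A (VI), B (VII) — G# minor is indeed v.

C# minor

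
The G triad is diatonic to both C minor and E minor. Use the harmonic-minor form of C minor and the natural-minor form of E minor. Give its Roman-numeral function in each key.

V in C minor; III in E minor

The scale of C minor (harmonic minor) is C D E♭ F G A♭ B; G is degree 5, and the triad built there (G-B-D) is major, so it is V.
The scale of E minor (natural minor) is E F♯ G A B C D; G is degree 3, and the triad built there (G-B-D) is major, so it is III.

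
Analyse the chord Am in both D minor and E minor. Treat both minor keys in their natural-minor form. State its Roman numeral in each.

v in D minor; iv in E minor

The scale of D minor (natural minor) is D E F G A Bb C; A is degree 5, and the triad built there (A-C-E) is minor, so it is v.
The scale of E minor (natural minor) is E F# G A B C D; A is degree 4, and the triad built there (A-C-E) is minor, so it is iv.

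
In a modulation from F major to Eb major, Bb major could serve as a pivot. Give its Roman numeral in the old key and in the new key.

The scale of F major is F G A Bb C D E; Bb is degree 4, and the triad built there (Bb-D-F) is major, so it is IV.
The scale of Eb major is Eb F G Ab Bb C D; Bb is degree 5, and the triad built there (Bb-D-F) is major, so it is V.

IV in F major; V in Eb major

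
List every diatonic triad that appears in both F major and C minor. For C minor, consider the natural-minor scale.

Gm, Bb

Triads in F major: F major (I), G minor (ii), A minor (iii), Bb major (IV), C major (V), D minor (vi), E diminished (vii°).
Triads in C minor (natural minor): C minor (i), D diminished (ii°), Eb major (III), F minor (iv), G minor (v), Ab major (VI), Bb major (VII).
Shared triads with their functions: G minor (ii in F major, v in C minor); Bb major (IV in F major, VII in C minor).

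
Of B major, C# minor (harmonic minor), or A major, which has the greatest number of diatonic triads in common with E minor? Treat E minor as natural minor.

Triads of E minor (natural minor): Em (i), F#dim (ii°), G (III), Am (iv), Bm (v), C (VI), D (VII).
B major shares 0: none.
C# minor (harmonic minor) shares 0: none.
A major shares 2: Bm, D.
The most common triads (2) are shared with A major.

A major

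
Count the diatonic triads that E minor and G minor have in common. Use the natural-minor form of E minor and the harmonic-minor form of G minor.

Diatonic triads of E minor (natural minor): E minor (i), F# diminished (ii°), G major (III), A minor (iv), B minor (v), C major (VI), D major (VII).
Diatonic triads of G minor (harmonic minor): G minor (i), A diminished (ii°), Bb augmented (III+), C minor (iv), D major (V), Eb major (VI), F# diminished (vii°).
Matching root and quality in both lists: F# diminished, D major.
That gives 2 common triads.

2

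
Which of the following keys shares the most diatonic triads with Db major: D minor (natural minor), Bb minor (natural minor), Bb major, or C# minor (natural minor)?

Triads of Db major: Db (I), Ebm (ii), Fm (iii), Gb (IV), Ab (V), Bbm (vi), Cdim (vii°).
D minor (natural minor) shares 0: none.
Bb minor (natural minor) shares 7: Db, Ebm, Fm, Gb, Ab, Bbm, Cdim.
Bb major shares 0: none.
C# minor (natural minor) shares 0: none.
The most common triads (7) are shared with Bb minor.

Bb minor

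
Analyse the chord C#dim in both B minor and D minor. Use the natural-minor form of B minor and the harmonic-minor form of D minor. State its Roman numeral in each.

The scale of B minor (natural minor) is B C# D E F# G A; C# is degree 2, and the triad built there (C#-E-G) is diminished, so it is ii°.
The scale of D minor (harmonic minor) is D E F G A Bb C#; C# is degree 7, and the triad built there (C#-E-G) is diminished, so it is vii°.

ii° in B minor; vii° in D minor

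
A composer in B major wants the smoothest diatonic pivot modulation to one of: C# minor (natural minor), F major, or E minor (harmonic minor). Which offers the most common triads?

Triads of B major: B major (I), C# minor (ii), D# minor (iii), E major (IV), F# major (V), G# minor (vi), A# diminished (vii°).
C# minor (natural minor) shares 4: B, C#m, E, G#m.
F major shares 0: none.
E minor (harmonic minor) shares 1: B.
The most common triads (4) are shared with C# minor.

C# minor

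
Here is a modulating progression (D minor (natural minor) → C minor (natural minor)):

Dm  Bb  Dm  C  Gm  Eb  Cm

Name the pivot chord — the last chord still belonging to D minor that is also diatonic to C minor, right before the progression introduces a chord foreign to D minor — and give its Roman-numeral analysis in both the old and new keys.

Gm — iv in D minor, v in C minor

Chords diatonic to D minor: Dm, Edim, F, Gm, Am, Bb, C.
Reading the progression, the first chord not in that set is Eb, so the modulation leaves D minor there.
The chord immediately before Eb is Gm, which is diatonic to both keys: iv in D minor and v in C minor.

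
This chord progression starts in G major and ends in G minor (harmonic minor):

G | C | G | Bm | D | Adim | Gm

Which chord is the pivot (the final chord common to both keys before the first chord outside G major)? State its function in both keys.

D — V in G major, V in G minor

Chords diatonic to G major: G, Am, Bm, C, D, Em, F♯dim.
Reading the progression, the first chord not in that set is Adim, so the modulation leaves G major there.
The chord immediately before Adim is D, which is diatonic to both keys: V in G major and V in G minor.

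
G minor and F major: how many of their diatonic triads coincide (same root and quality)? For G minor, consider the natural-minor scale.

4

Diatonic triads of G minor (natural minor): Gm (i), Adim (ii°), B♭ (III), Cm (iv), Dm (v), E♭ (VI), F (VII).
Diatonic triads of F major: F (I), Gm (ii), Am (iii), B♭ (IV), C (V), Dm (vi), Edim (vii°).
Matching root and quality in both lists: Gm, B♭, Dm, F.
That gives 4 common triads.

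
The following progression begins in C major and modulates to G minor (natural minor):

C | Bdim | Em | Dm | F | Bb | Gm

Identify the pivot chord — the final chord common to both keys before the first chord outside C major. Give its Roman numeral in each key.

Chords diatonic to C major: C, Dm, Em, F, G, Am, Bdim.
Reading the progression, the first chord not in that set is Bb, so the modulation leaves C major there.
The chord immediately before Bb is F, which is diatonic to both keys: IV in C major and VII in G minor.

F — IV in C major, VII in G minor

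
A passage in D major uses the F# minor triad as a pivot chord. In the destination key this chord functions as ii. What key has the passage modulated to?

E major

The numeral ii denotes a minor triad on scale degree 2. With F# on degree 2, the tonic of the new key is E.
Degree 2 carries a minor triad in major keys, so the destination is E major.
Check: the diatonic triads of E major are E (I), F#m (ii), G#m (iii), A (IV), B (V), C#m (vi), D#dim (vii°) — F# minor is indeed ii.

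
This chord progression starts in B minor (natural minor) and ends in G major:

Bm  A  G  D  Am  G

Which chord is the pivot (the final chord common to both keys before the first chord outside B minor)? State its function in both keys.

Chords diatonic to B minor: Bm, C#dim, D, Em, F#m, G, A.
Reading the progression, the first chord not in that set is Am, so the modulation leaves B minor there.
The chord immediately before Am is D, which is diatonic to both keys: III in B minor and V in G major.

D — III in B minor, V in G major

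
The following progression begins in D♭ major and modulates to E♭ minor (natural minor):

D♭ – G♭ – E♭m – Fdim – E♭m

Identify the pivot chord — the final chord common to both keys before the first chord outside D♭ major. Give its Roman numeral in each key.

Chords diatonic to D♭ major: D♭, E♭m, Fm, G♭, A♭, B♭m, Cdim.
Reading the progression, the first chord not in that set is Fdim, so the modulation leaves D♭ major there.
The chord immediately before Fdim is E♭m, which is diatonic to both keys: ii in D♭ major and i in E♭ minor.

E♭m — ii in D♭ major, i in E♭ minor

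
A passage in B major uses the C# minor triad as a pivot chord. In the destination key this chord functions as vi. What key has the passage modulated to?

E major

The numeral vi denotes a minor triad on scale degree 6. With C# on degree 6, the tonic of the new key is E.
Degree 6 carries a minor triad in major keys, so the destination is E major.
Check: the diatonic triads of E major are E (I), F#m (ii), G#m (iii), A (IV), B (V), C#m (vi), D#dim (vii°) — C# minor is indeed vi.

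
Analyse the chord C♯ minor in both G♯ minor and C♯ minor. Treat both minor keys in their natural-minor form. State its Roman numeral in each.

The scale of G♯ minor (natural minor) is G♯ A♯ B C♯ D♯ E F♯; C♯ is degree 4, and the triad built there (C♯-E-G♯) is minor, so it is iv.
The scale of C♯ minor (natural minor) is C♯ D♯ E F♯ G♯ A B; C♯ is degree 1, and the triad built there (C♯-E-G♯) is minor, so it is i.

iv in G♯ minor; i in C♯ minor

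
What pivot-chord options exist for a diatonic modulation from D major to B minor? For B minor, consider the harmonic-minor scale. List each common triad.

Em, G, Bm, C♯dim

Triads in D major: D major (I), E minor (ii), F♯ minor (iii), G major (IV), A major (V), B minor (vi), C♯ diminished (vii°).
Triads in B minor (harmonic minor): B minor (i), C♯ diminished (ii°), D augmented (III+), E minor (iv), F♯ major (V), G major (VI), A♯ diminished (vii°).
Shared triads with their functions: E minor (ii in D major, iv in B minor); G major (IV in D major, VI in B minor); B minor (vi in D major, i in B minor); C♯ diminished (vii° in D major, ii° in B minor).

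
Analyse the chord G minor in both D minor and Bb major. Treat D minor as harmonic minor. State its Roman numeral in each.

iv in D minor; vi in Bb major

The scale of D minor (harmonic minor) is D E F G A Bb C#; G is degree 4, and the triad built there (G-Bb-D) is minor, so it is iv.
The scale of Bb major is Bb C D Eb F G A; G is degree 6, and the triad built there (G-Bb-D) is minor, so it is vi.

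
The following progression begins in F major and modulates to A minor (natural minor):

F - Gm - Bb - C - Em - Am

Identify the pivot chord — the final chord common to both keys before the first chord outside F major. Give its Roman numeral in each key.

C — V in F major, III in A minor

Chords diatonic to F major: F, Gm, Am, Bb, C, Dm, Edim.
Reading the progression, the first chord not in that set is Em, so the modulation leaves F major there.
The chord immediately before Em is C, which is diatonic to both keys: V in F major and III in A minor.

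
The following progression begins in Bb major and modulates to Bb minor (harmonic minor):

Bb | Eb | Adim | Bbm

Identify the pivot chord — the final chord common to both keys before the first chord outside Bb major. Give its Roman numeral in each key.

Adim — vii° in Bb major, vii° in Bb minor

Chords diatonic to Bb major: Bb, Cm, Dm, Eb, F, Gm, Adim.
Reading the progression, the first chord not in that set is Bbm, so the modulation leaves Bb major there.
The chord immediately before Bbm is Adim, which is diatonic to both keys: vii° in Bb major and vii° in Bb minor.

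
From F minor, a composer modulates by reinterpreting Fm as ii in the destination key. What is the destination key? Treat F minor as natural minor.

The numeral ii denotes a minor triad on scale degree 2. With F on degree 2, the tonic of the new key is Eb.
Degree 2 carries a minor triad in major keys, so the destination is Eb major.
Check: the diatonic triads of Eb major are Eb (I), Fm (ii), Gm (iii), Ab (IV), Bb (V), Cm (vi), Ddim (vii°) — Fm is indeed ii.

Eb major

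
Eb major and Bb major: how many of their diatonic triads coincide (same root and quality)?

4

Diatonic triads of Eb major: Eb (I), Fm (ii), Gm (iii), Ab (IV), Bb (V), Cm (vi), Ddim (vii°).
Diatonic triads of Bb major: Bb (I), Cm (ii), Dm (iii), Eb (IV), F (V), Gm (vi), Adim (vii°).
Matching root and quality in both lists: Eb, Gm, Bb, Cm.
That gives 4 common triads.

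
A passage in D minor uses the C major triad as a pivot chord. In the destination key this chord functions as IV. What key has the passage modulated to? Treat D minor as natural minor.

The numeral IV denotes a major triad on scale degree 4. With C on degree 4, the tonic of the new key is G.
Degree 4 carries a major triad in major keys, so the destination is G major.
Check: the diatonic triads of G major are G (I), Am (ii), Bm (iii), C (IV), D (V), Em (vi), F#dim (vii°) — C major is indeed IV.

G major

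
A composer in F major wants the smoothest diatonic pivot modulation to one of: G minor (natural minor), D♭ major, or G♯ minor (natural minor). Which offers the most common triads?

G minor

Triads of F major: F (I), Gm (ii), Am (iii), B♭ (IV), C (V), Dm (vi), Edim (vii°).
G minor (natural minor) shares 4: F, Gm, B♭, Dm.
D♭ major shares 0: none.
G♯ minor (natural minor) shares 0: none.
The most common triads (4) are shared with G minor.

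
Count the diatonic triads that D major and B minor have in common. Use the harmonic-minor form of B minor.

Diatonic triads of D major: D (I), Em (ii), F#m (iii), G (IV), A (V), Bm (vi), C#dim (vii°).
Diatonic triads of B minor (harmonic minor): Bm (i), C#dim (ii°), Daug (III+), Em (iv), F# (V), G (VI), A#dim (vii°).
Matching root and quality in both lists: Em, G, Bm, C#dim.
That gives 4 common triads.

4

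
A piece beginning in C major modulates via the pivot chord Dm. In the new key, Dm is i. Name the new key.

D minor

The numeral i denotes a minor triad on scale degree 1. With D on degree 1, the tonic of the new key is D.
Degree 1 carries a minor triad in minor keys, so the destination is D minor.
Check: the diatonic triads of D minor (natural minor) are Dm (i), Edim (ii°), F (III), Gm (iv), Am (v), Bb (VI), C (VII) — Dm is indeed i.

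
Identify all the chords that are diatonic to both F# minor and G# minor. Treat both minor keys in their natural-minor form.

C#m, E

Triads in F# minor (natural minor): F# minor (i), G# diminished (ii°), A major (III), B minor (iv), C# minor (v), D major (VI), E major (VII).
Triads in G# minor (natural minor): G# minor (i), A# diminished (ii°), B major (III), C# minor (iv), D# minor (v), E major (VI), F# major (VII).
Shared triads with their functions: C# minor (v in F# minor, iv in G# minor); E major (VII in F# minor, VI in G# minor).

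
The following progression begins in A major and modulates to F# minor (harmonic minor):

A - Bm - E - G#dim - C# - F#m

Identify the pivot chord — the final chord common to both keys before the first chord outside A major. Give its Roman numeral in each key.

Chords diatonic to A major: A, Bm, C#m, D, E, F#m, G#dim.
Reading the progression, the first chord not in that set is C#, so the modulation leaves A major there.
The chord immediately before C# is G#dim, which is diatonic to both keys: vii° in A major and ii° in F# minor.

G#dim — vii° in A major, ii° in F# minor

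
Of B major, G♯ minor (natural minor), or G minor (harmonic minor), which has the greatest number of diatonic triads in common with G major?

Triads of G major: G (I), Am (ii), Bm (iii), C (IV), D (V), Em (vi), F♯dim (vii°).
B major shares 0: none.
G♯ minor (natural minor) shares 0: none.
G minor (harmonic minor) shares 2: D, F♯dim.
The most common triads (2) are shared with G minor.

G minor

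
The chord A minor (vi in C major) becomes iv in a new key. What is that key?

The numeral iv denotes a minor triad on scale degree 4. With A on degree 4, the tonic of the new key is E.
Degree 4 carries a minor triad in minor keys, so the destination is E minor.
Check: the diatonic triads of E minor (natural minor) are Em (i), F♯dim (ii°), G (III), Am (iv), Bm (v), C (VI), D (VII) — A minor is indeed iv.

E minor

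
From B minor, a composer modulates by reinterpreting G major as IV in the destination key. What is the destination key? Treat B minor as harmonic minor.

D major

The numeral IV denotes a major triad on scale degree 4. With G on degree 4, the tonic of the new key is D.
Degree 4 carries a major triad in major keys, so the destination is D major.
Check: the diatonic triads of D major are D (I), Em (ii), F#m (iii), G (IV), A (V), Bm (vi), C#dim (vii°) — G major is indeed IV.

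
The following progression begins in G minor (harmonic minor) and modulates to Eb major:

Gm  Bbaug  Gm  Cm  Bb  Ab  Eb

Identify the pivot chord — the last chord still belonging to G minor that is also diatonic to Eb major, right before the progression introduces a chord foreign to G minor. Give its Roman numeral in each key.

Cm — iv in G minor, vi in Eb major

Chords diatonic to G minor: Gm, Adim, Bbaug, Cm, D, Eb, F#dim.
Reading the progression, the first chord not in that set is Bb, so the modulation leaves G minor there.
The chord immediately before Bb is Cm, which is diatonic to both keys: iv in G minor and vi in Eb major.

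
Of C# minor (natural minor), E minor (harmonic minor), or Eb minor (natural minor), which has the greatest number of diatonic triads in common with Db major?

Triads of Db major: Db (I), Ebm (ii), Fm (iii), Gb (IV), Ab (V), Bbm (vi), Cdim (vii°).
C# minor (natural minor) shares 0: none.
E minor (harmonic minor) shares 0: none.
Eb minor (natural minor) shares 4: Db, Ebm, Gb, Bbm.
The most common triads (4) are shared with Eb minor.

Eb minor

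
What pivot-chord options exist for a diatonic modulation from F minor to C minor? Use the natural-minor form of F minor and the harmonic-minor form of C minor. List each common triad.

Triads in F minor (natural minor): Fm (i), Gdim (ii°), Ab (III), Bbm (iv), Cm (v), Db (VI), Eb (VII).
Triads in C minor (harmonic minor): Cm (i), Ddim (ii°), Ebaug (III+), Fm (iv), G (V), Ab (VI), Bdim (vii°).
Shared triads with their functions: Fm (i in F minor, iv in C minor); Ab (III in F minor, VI in C minor); Cm (v in F minor, i in C minor).

Fm, Ab, Cm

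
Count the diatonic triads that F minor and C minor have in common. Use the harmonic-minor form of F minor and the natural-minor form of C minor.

Diatonic triads of F minor (harmonic minor): Fm (i), Gdim (ii°), A♭aug (III+), B♭m (iv), C (V), D♭ (VI), Edim (vii°).
Diatonic triads of C minor (natural minor): Cm (i), Ddim (ii°), E♭ (III), Fm (iv), Gm (v), A♭ (VI), B♭ (VII).
Matching root and quality in both lists: Fm.
That gives 1 common triad.

1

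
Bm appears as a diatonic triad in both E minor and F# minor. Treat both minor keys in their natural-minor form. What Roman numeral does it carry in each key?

v in E minor; iv in F# minor

The scale of E minor (natural minor) is E F# G A B C D; B is degree 5, and the triad built there (B-D-F#) is minor, so it is v.
The scale of F# minor (natural minor) is F# G# A B C# D E; B is degree 4, and the triad built there (B-D-F#) is minor, so it is iv.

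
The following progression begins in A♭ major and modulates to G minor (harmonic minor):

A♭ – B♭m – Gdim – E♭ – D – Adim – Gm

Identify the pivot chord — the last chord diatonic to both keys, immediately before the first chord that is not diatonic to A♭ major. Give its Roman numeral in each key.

Chords diatonic to A♭ major: A♭, B♭m, Cm, D♭, E♭, Fm, Gdim.
Reading the progression, the first chord not in that set is D, so the modulation leaves A♭ major there.
The chord immediately before D is E♭, which is diatonic to both keys: V in A♭ major and VI in G minor.

E♭ — V in A♭ major, VI in G minor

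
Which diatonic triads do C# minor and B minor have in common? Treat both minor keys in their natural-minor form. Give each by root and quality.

Triads in C# minor (natural minor): C#m (i), D#dim (ii°), E (III), F#m (iv), G#m (v), A (VI), B (VII).
Triads in B minor (natural minor): Bm (i), C#dim (ii°), D (III), Em (iv), F#m (v), G (VI), A (VII).
Shared triads with their functions: F#m (iv in C# minor, v in B minor); A (VI in C# minor, VII in B minor).

F#m, A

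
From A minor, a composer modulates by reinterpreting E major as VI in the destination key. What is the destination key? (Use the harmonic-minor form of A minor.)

G♯ minor

The numeral VI denotes a major triad on scale degree 6. With E on degree 6, the tonic of the new key is G♯.
Degree 6 carries a major triad in minor keys, so the destination is G♯ minor.
Check: the diatonic triads of G♯ minor (natural minor) are G♯m (i), A♯dim (ii°), B (III), C♯m (iv), D♯m (v), E (VI), F♯ (VII) — E major is indeed VI.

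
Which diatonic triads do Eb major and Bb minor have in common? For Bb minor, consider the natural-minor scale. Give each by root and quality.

Fm, Ab

Triads in Eb major: Eb (I), Fm (ii), Gm (iii), Ab (IV), Bb (V), Cm (vi), Ddim (vii°).
Triads in Bb minor (natural minor): Bbm (i), Cdim (ii°), Db (III), Ebm (iv), Fm (v), Gb (VI), Ab (VII).
Shared triads with their functions: Fm (ii in Eb major, v in Bb minor); Ab (IV in Eb major, VII in Bb minor).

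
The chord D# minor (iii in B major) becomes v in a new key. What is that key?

G# minor

The numeral v denotes a minor triad on scale degree 5. With D# on degree 5, the tonic of the new key is G#.
Degree 5 carries a minor triad in natural-minor keys, so the destination is G# minor.
Check: the diatonic triads of G# minor (natural minor) are G#m (i), A#dim (ii°), B (III), C#m (iv), D#m (v), E (VI), F# (VII) — D# minor is indeed v.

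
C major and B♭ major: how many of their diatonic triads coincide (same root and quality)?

Diatonic triads of C major: C (I), Dm (ii), Em (iii), F (IV), G (V), Am (vi), Bdim (vii°).
Diatonic triads of B♭ major: B♭ (I), Cm (ii), Dm (iii), E♭ (IV), F (V), Gm (vi), Adim (vii°).
Matching root and quality in both lists: Dm, F.
That gives 2 common triads.

2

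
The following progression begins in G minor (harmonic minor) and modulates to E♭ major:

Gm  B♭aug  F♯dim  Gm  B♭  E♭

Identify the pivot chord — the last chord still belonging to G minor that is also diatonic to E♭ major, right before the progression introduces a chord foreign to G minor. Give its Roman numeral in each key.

Chords diatonic to G minor: Gm, Adim, B♭aug, Cm, D, E♭, F♯dim.
Reading the progression, the first chord not in that set is B♭, so the modulation leaves G minor there.
The chord immediately before B♭ is Gm, which is diatonic to both keys: i in G minor and iii in E♭ major.

Gm — i in G minor, iii in E♭ major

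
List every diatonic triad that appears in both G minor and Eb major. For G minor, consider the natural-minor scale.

Triads in G minor (natural minor): Gm (i), Adim (ii°), Bb (III), Cm (iv), Dm (v), Eb (VI), F (VII).
Triads in Eb major: Eb (I), Fm (ii), Gm (iii), Ab (IV), Bb (V), Cm (vi), Ddim (vii°).
Shared triads with their functions: Gm (i in G minor, iii in Eb major); Bb (III in G minor, V in Eb major); Cm (iv in G minor, vi in Eb major); Eb (VI in G minor, I in Eb major).

Gm, Bb, Cm, Eb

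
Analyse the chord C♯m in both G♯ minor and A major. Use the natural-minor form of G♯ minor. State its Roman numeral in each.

iv in G♯ minor; iii in A major

The scale of G♯ minor (natural minor) is G♯ A♯ B C♯ D♯ E F♯; C♯ is degree 4, and the triad built there (C♯-E-G♯) is minor, so it is iv.
The scale of A major is A B C♯ D E F♯ G♯; C♯ is degree 3, and the triad built there (C♯-E-G♯) is minor, so it is iii.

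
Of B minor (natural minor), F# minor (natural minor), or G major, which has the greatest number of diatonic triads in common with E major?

Triads of E major: E (I), F#m (ii), G#m (iii), A (IV), B (V), C#m (vi), D#dim (vii°).
B minor (natural minor) shares 2: F#m, A.
F# minor (natural minor) shares 4: E, F#m, A, C#m.
G major shares 0: none.
The most common triads (4) are shared with F# minor.

F# minor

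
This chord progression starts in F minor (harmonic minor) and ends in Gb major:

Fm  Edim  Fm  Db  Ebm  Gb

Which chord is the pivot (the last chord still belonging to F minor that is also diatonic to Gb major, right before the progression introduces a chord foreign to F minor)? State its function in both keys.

Db — VI in F minor, V in Gb major

Chords diatonic to F minor: Fm, Gdim, Abaug, Bbm, C, Db, Edim.
Reading the progression, the first chord not in that set is Ebm, so the modulation leaves F minor there.
The chord immediately before Ebm is Db, which is diatonic to both keys: VI in F minor and V in Gb major.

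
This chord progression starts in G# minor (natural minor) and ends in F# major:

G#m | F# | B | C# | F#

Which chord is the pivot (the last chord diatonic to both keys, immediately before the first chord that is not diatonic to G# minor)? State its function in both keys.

B — III in G# minor, IV in F# major

Chords diatonic to G# minor: G#m, A#dim, B, C#m, D#m, E, F#.
Reading the progression, the first chord not in that set is C#, so the modulation leaves G# minor there.
The chord immediately before C# is B, which is diatonic to both keys: III in G# minor and IV in F# major.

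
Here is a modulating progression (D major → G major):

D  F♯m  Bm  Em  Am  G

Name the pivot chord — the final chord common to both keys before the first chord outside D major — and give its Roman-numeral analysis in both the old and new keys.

Chords diatonic to D major: D, Em, F♯m, G, A, Bm, C♯dim.
Reading the progression, the first chord not in that set is Am, so the modulation leaves D major there.
The chord immediately before Am is Em, which is diatonic to both keys: ii in D major and vi in G major.

Em — ii in D major, vi in G major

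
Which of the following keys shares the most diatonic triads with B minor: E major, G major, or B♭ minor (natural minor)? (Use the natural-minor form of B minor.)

Triads of B minor (natural minor): B minor (i), C♯ diminished (ii°), D major (III), E minor (iv), F♯ minor (v), G major (VI), A major (VII).
E major shares 2: F♯m, A.
G major shares 4: Bm, D, Em, G.
B♭ minor (natural minor) shares 0: none.
The most common triads (4) are shared with G major.

G major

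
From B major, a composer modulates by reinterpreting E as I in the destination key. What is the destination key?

E major

The numeral I denotes a major triad on scale degree 1. With E on degree 1, the tonic of the new key is E.
Degree 1 carries a major triad in major keys, so the destination is E major.
Check: the diatonic triads of E major are E (I), F#m (ii), G#m (iii), A (IV), B (V), C#m (vi), D#dim (vii°) — E is indeed I.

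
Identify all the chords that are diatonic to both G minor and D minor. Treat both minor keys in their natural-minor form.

Triads in G minor (natural minor): G minor (i), A diminished (ii°), Bb major (III), C minor (iv), D minor (v), Eb major (VI), F major (VII).
Triads in D minor (natural minor): D minor (i), E diminished (ii°), F major (III), G minor (iv), A minor (v), Bb major (VI), C major (VII).
Shared triads with their functions: G minor (i in G minor, iv in D minor); Bb major (III in G minor, VI in D minor); D minor (v in G minor, i in D minor); F major (VII in G minor, III in D minor).

Gm, Bb, Dm, F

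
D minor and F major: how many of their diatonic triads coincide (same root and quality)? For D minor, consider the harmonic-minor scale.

Diatonic triads of D minor (harmonic minor): Dm (i), Edim (ii°), Faug (III+), Gm (iv), A (V), Bb (VI), C#dim (vii°).
Diatonic triads of F major: F (I), Gm (ii), Am (iii), Bb (IV), C (V), Dm (vi), Edim (vii°).
Matching root and quality in both lists: Dm, Edim, Gm, Bb.
That gives 4 common triads.

4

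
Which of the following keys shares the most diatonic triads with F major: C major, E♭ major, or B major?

Triads of F major: F (I), Gm (ii), Am (iii), B♭ (IV), C (V), Dm (vi), Edim (vii°).
C major shares 4: F, Am, C, Dm.
E♭ major shares 2: Gm, B♭.
B major shares 0: none.
The most common triads (4) are shared with C major.

C major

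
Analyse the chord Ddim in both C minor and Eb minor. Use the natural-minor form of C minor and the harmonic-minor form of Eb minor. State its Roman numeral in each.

ii° in C minor; vii° in Eb minor

The scale of C minor (natural minor) is C D Eb F G Ab Bb; D is degree 2, and the triad built there (D-F-Ab) is diminished, so it is ii°.
The scale of Eb minor (harmonic minor) is Eb F Gb Ab Bb Cb D; D is degree 7, and the triad built there (D-F-Ab) is diminished, so it is vii°.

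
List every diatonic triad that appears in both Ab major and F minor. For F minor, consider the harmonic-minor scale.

Triads in Ab major: Ab major (I), Bb minor (ii), C minor (iii), Db major (IV), Eb major (V), F minor (vi), G diminished (vii°).
Triads in F minor (harmonic minor): F minor (i), G diminished (ii°), Ab augmented (III+), Bb minor (iv), C major (V), Db major (VI), E diminished (vii°).
Shared triads with their functions: Bb minor (ii in Ab major, iv in F minor); Db major (IV in Ab major, VI in F minor); F minor (vi in Ab major, i in F minor); G diminished (vii° in Ab major, ii° in F minor).

Bbm, Db, Fm, Gdim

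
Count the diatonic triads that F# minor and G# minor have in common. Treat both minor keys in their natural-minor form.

2

Diatonic triads of F# minor (natural minor): F#m (i), G#dim (ii°), A (III), Bm (iv), C#m (v), D (VI), E (VII).
Diatonic triads of G# minor (natural minor): G#m (i), A#dim (ii°), B (III), C#m (iv), D#m (v), E (VI), F# (VII).
Matching root and quality in both lists: C#m, E.
That gives 2 common triads.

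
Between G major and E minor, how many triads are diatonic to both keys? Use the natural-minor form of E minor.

7

Diatonic triads of G major: G (I), Am (ii), Bm (iii), C (IV), D (V), Em (vi), F#dim (vii°).
Diatonic triads of E minor (natural minor): Em (i), F#dim (ii°), G (III), Am (iv), Bm (v), C (VI), D (VII).
Matching root and quality in both lists: G, Am, Bm, C, D, Em, F#dim.
That gives 7 common triads.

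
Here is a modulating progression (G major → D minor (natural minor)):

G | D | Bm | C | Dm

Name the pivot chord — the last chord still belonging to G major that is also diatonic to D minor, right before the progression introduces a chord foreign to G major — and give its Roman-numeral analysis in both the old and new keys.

Chords diatonic to G major: G, Am, Bm, C, D, Em, F#dim.
Reading the progression, the first chord not in that set is Dm, so the modulation leaves G major there.
The chord immediately before Dm is C, which is diatonic to both keys: IV in G major and VII in D minor.

C — IV in G major, VII in D minor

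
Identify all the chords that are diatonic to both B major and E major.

B, C#m, E, G#m

Triads in B major: B major (I), C# minor (ii), D# minor (iii), E major (IV), F# major (V), G# minor (vi), A# diminished (vii°).
Triads in E major: E major (I), F# minor (ii), G# minor (iii), A major (IV), B major (V), C# minor (vi), D# diminished (vii°).
Shared triads with their functions: B major (I in B major, V in E major); C# minor (ii in B major, vi in E major); E major (IV in B major, I in E major); G# minor (vi in B major, iii in E major).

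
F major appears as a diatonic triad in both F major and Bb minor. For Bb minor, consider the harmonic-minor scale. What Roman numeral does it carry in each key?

I in F major; V in Bb minor

The scale of F major is F G A Bb C D E; F is degree 1, and the triad built there (F-A-C) is major, so it is I.
The scale of Bb minor (harmonic minor) is Bb C Db Eb F Gb A; F is degree 5, and the triad built there (F-A-C) is major, so it is V.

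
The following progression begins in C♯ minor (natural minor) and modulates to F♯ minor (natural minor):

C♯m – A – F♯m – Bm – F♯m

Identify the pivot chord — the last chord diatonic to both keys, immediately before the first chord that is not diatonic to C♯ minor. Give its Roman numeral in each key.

Chords diatonic to C♯ minor: C♯m, D♯dim, E, F♯m, G♯m, A, B.
Reading the progression, the first chord not in that set is Bm, so the modulation leaves C♯ minor there.
The chord immediately before Bm is F♯m, which is diatonic to both keys: iv in C♯ minor and i in F♯ minor.

F♯m — iv in C♯ minor, i in F♯ minor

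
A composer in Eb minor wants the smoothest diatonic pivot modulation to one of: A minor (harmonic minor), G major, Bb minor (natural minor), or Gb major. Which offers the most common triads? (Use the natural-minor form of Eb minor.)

Triads of Eb minor (natural minor): Eb minor (i), F diminished (ii°), Gb major (III), Ab minor (iv), Bb minor (v), Cb major (VI), Db major (VII).
A minor (harmonic minor) shares 0: none.
G major shares 0: none.
Bb minor (natural minor) shares 4: Ebm, Gb, Bbm, Db.
Gb major shares 7: Ebm, Fdim, Gb, Abm, Bbm, Cb, Db.
The most common triads (7) are shared with Gb major.

Gb major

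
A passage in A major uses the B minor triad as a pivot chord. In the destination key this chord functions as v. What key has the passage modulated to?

E minor

The numeral v denotes a minor triad on scale degree 5. With B on degree 5, the tonic of the new key is E.
Degree 5 carries a minor triad in natural-minor keys, so the destination is E minor.
Check: the diatonic triads of E minor (natural minor) are Em (i), F#dim (ii°), G (III), Am (iv), Bm (v), C (VI), D (VII) — B minor is indeed v.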